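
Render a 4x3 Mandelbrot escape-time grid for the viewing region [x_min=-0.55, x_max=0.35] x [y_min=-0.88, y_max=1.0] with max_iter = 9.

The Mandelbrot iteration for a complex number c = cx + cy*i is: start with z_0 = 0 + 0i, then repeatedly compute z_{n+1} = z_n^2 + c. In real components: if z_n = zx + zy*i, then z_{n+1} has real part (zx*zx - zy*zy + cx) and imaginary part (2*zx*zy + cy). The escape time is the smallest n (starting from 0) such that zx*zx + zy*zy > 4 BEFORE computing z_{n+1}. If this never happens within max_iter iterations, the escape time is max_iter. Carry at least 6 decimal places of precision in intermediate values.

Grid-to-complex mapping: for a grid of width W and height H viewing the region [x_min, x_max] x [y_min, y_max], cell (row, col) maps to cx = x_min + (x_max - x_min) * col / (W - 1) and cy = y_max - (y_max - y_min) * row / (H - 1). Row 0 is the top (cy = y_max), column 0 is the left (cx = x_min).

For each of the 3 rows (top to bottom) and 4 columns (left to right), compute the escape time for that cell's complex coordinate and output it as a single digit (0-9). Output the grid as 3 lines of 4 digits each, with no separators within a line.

Answer: 4653
9999
4964

Derivation:
(row=0, col=0): c = -0.5500 + 1.0000i → escape time 4
(row=0, col=1): c = -0.2500 + 1.0000i → escape time 6
(row=0, col=2): c = 0.0500 + 1.0000i → escape time 5
(row=0, col=3): c = 0.3500 + 1.0000i → escape time 3
(row=1, col=0): c = -0.5500 + 0.0600i → escape time 9
(row=1, col=1): c = -0.2500 + 0.0600i → escape time 9
(row=1, col=2): c = 0.0500 + 0.0600i → escape time 9
(row=1, col=3): c = 0.3500 + 0.0600i → escape time 9
(row=2, col=0): c = -0.5500 + -0.8800i → escape time 4
(row=2, col=1): c = -0.2500 + -0.8800i → escape time 9
(row=2, col=2): c = 0.0500 + -0.8800i → escape time 6
(row=2, col=3): c = 0.3500 + -0.8800i → escape time 4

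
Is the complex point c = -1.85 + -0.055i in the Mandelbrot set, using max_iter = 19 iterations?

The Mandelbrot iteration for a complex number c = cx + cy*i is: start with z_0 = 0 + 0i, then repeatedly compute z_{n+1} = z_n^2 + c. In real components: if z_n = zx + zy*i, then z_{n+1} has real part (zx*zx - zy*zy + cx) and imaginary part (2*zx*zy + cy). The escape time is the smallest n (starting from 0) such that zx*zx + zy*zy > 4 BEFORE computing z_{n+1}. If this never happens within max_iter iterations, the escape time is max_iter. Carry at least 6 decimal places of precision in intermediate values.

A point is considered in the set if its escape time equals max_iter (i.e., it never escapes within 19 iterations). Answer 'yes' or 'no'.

Answer: no

Derivation:
z_0 = 0 + 0i, c = -1.8500 + -0.0550i
Iter 1: z = -1.8500 + -0.0550i, |z|^2 = 3.4255
Iter 2: z = 1.5695 + 0.1485i, |z|^2 = 2.4853
Iter 3: z = 0.5912 + 0.4111i, |z|^2 = 0.5185
Iter 4: z = -1.6695 + 0.4311i, |z|^2 = 2.9731
Iter 5: z = 0.7514 + -1.4945i, |z|^2 = 2.7983
Iter 6: z = -3.5190 + -2.3010i, |z|^2 = 17.6782
Escaped at iteration 6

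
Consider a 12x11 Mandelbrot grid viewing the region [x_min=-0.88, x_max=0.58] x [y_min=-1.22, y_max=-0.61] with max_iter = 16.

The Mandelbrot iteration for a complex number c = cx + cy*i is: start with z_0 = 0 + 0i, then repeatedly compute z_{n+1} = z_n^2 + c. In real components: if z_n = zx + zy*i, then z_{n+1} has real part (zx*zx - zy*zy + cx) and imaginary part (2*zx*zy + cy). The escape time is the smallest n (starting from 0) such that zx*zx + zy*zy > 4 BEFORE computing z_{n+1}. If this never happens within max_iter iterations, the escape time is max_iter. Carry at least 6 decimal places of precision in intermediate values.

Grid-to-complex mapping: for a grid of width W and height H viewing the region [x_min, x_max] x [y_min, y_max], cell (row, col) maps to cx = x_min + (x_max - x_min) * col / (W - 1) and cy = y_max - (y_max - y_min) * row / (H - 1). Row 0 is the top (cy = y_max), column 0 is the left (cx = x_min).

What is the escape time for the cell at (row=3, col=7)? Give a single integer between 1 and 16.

Answer: 8

Derivation:
z_0 = 0 + 0i, c = 0.0491 + -0.7930i
Iter 1: z = 0.0491 + -0.7930i, |z|^2 = 0.6313
Iter 2: z = -0.5773 + -0.8709i, |z|^2 = 1.0917
Iter 3: z = -0.3760 + 0.2126i, |z|^2 = 0.1865
Iter 4: z = 0.1453 + -0.9528i, |z|^2 = 0.9290
Iter 5: z = -0.8377 + -1.0698i, |z|^2 = 1.8463
Iter 6: z = -0.3936 + 0.9994i, |z|^2 = 1.1538
Iter 7: z = -0.7948 + -1.5798i, |z|^2 = 3.1275
Iter 8: z = -1.8150 + 1.7183i, |z|^2 = 6.2466
Escaped at iteration 8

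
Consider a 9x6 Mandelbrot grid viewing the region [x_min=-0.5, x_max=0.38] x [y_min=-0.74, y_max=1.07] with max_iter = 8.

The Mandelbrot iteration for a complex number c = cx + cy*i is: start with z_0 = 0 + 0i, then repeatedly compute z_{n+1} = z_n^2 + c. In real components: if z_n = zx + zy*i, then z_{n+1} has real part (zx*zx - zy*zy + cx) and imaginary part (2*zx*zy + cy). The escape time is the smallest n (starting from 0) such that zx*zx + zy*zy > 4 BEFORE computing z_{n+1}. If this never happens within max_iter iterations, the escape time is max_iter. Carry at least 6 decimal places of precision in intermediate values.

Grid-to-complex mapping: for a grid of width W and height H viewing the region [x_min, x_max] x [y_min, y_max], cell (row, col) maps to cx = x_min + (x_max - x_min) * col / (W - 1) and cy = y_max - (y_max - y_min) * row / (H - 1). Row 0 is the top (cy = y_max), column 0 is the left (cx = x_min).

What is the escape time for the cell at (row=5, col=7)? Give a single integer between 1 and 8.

Answer: 5

Derivation:
z_0 = 0 + 0i, c = 0.2700 + -0.7400i
Iter 1: z = 0.2700 + -0.7400i, |z|^2 = 0.6205
Iter 2: z = -0.2047 + -1.1396i, |z|^2 = 1.3406
Iter 3: z = -0.9868 + -0.2734i, |z|^2 = 1.0485
Iter 4: z = 1.1690 + -0.2003i, |z|^2 = 1.4066
Iter 5: z = 1.5964 + -1.2084i, |z|^2 = 4.0085
Escaped at iteration 5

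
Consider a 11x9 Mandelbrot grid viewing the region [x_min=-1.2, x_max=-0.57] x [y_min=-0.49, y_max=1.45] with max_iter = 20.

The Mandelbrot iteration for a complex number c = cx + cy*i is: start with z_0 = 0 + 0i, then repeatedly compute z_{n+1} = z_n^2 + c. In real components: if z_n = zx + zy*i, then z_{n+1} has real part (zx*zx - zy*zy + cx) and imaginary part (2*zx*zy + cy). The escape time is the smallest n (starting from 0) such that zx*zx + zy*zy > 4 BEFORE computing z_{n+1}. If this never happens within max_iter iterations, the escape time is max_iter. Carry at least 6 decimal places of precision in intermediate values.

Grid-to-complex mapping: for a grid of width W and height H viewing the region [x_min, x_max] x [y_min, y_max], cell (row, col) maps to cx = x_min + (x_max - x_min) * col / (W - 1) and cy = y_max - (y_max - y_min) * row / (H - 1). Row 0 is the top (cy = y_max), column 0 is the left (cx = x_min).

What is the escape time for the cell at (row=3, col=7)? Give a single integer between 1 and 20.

Answer: 4

Derivation:
z_0 = 0 + 0i, c = -0.7590 + 0.7225i
Iter 1: z = -0.7590 + 0.7225i, |z|^2 = 1.0981
Iter 2: z = -0.7049 + -0.3743i, |z|^2 = 0.6370
Iter 3: z = -0.4021 + 1.2501i, |z|^2 = 1.7246
Iter 4: z = -2.1601 + -0.2830i, |z|^2 = 4.7463
Escaped at iteration 4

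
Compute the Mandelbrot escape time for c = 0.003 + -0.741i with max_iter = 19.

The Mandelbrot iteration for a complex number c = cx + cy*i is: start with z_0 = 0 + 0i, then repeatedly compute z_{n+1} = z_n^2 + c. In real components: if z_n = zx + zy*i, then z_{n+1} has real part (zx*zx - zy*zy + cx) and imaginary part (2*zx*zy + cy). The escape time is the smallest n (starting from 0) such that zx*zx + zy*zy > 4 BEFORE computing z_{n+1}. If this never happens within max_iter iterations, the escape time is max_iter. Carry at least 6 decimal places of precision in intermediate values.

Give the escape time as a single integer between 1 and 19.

Answer: 18

Derivation:
z_0 = 0 + 0i, c = 0.0030 + -0.7410i
Iter 1: z = 0.0030 + -0.7410i, |z|^2 = 0.5491
Iter 2: z = -0.5461 + -0.7454i, |z|^2 = 0.8539
Iter 3: z = -0.2545 + 0.0731i, |z|^2 = 0.0701
Iter 4: z = 0.0624 + -0.7782i, |z|^2 = 0.6095
Iter 5: z = -0.5987 + -0.8382i, |z|^2 = 1.0610
Iter 6: z = -0.3410 + 0.2627i, |z|^2 = 0.1853
Iter 7: z = 0.0503 + -0.9201i, |z|^2 = 0.8492
Iter 8: z = -0.8411 + -0.8336i, |z|^2 = 1.4023
Iter 9: z = 0.0157 + 0.6613i, |z|^2 = 0.4375
Iter 10: z = -0.4340 + -0.7202i, |z|^2 = 0.7071
Iter 11: z = -0.3274 + -0.1158i, |z|^2 = 0.1206
Iter 12: z = 0.0968 + -0.6652i, |z|^2 = 0.4519
Iter 13: z = -0.4301 + -0.8697i, |z|^2 = 0.9415
Iter 14: z = -0.5684 + 0.0072i, |z|^2 = 0.3232
Iter 15: z = 0.3261 + -0.7492i, |z|^2 = 0.6676
Iter 16: z = -0.4520 + -1.2296i, |z|^2 = 1.7161
Iter 17: z = -1.3046 + 0.3704i, |z|^2 = 1.8391
Iter 18: z = 1.5677 + -1.7075i, |z|^2 = 5.3733
Escaped at iteration 18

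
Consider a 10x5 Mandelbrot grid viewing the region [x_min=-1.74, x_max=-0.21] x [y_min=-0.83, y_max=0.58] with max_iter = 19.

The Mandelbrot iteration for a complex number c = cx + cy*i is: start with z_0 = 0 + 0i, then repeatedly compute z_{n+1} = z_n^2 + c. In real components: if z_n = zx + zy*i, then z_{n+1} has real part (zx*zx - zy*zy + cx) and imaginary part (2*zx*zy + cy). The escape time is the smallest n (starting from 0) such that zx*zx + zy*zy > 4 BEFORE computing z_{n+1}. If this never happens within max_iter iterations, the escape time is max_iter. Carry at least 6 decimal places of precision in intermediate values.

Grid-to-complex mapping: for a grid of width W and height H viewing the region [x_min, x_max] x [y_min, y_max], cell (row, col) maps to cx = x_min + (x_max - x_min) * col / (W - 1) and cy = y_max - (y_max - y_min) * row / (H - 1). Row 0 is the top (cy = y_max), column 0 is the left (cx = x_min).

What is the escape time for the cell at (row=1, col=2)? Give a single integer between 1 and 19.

z_0 = 0 + 0i, c = -1.4000 + 0.2275i
Iter 1: z = -1.4000 + 0.2275i, |z|^2 = 2.0118
Iter 2: z = 0.5082 + -0.4095i, |z|^2 = 0.4260
Iter 3: z = -1.3094 + -0.1888i, |z|^2 = 1.7501
Iter 4: z = 0.2788 + 0.7218i, |z|^2 = 0.5987
Iter 5: z = -1.8432 + 0.6300i, |z|^2 = 3.7945
Iter 6: z = 1.6006 + -2.0951i, |z|^2 = 6.9513
Escaped at iteration 6

Answer: 6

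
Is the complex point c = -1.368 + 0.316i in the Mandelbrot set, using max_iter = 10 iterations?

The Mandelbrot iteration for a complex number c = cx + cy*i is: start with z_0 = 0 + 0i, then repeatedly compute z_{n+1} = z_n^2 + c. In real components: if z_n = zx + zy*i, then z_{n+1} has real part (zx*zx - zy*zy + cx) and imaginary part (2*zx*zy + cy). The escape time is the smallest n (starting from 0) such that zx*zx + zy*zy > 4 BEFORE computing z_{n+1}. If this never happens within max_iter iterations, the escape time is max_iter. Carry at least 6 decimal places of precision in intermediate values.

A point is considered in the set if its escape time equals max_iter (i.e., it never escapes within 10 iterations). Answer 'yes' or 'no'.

z_0 = 0 + 0i, c = -1.3680 + 0.3160i
Iter 1: z = -1.3680 + 0.3160i, |z|^2 = 1.9713
Iter 2: z = 0.4036 + -0.5486i, |z|^2 = 0.4638
Iter 3: z = -1.5061 + -0.1268i, |z|^2 = 2.2843
Iter 4: z = 0.8842 + 0.6979i, |z|^2 = 1.2688
Iter 5: z = -1.0733 + 1.5501i, |z|^2 = 3.5546
Iter 6: z = -2.6188 + -3.0112i, |z|^2 = 15.9257
Escaped at iteration 6

Answer: no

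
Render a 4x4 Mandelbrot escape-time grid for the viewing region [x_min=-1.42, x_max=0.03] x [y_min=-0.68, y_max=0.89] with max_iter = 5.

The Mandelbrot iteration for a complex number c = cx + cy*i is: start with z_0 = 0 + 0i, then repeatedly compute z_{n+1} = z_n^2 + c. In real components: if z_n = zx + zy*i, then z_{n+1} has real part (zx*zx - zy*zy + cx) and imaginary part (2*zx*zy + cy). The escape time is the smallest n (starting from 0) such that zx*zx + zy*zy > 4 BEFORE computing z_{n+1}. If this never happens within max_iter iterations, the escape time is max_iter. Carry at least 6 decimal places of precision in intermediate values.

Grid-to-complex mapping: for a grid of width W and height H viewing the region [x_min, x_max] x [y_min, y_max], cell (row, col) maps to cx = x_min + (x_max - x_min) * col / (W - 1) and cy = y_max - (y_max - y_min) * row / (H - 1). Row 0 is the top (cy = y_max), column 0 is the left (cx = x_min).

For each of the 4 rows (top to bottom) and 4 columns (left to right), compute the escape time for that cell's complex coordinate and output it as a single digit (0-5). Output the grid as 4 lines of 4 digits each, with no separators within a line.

(row=0, col=0): c = -1.4200 + 0.8900i → escape time 3
(row=0, col=1): c = -0.9367 + 0.8900i → escape time 3
(row=0, col=2): c = -0.4533 + 0.8900i → escape time 5
(row=0, col=3): c = 0.0300 + 0.8900i → escape time 5
(row=1, col=0): c = -1.4200 + 0.3667i → escape time 5
(row=1, col=1): c = -0.9367 + 0.3667i → escape time 5
(row=1, col=2): c = -0.4533 + 0.3667i → escape time 5
(row=1, col=3): c = 0.0300 + 0.3667i → escape time 5
(row=2, col=0): c = -1.4200 + -0.1567i → escape time 5
(row=2, col=1): c = -0.9367 + -0.1567i → escape time 5
(row=2, col=2): c = -0.4533 + -0.1567i → escape time 5
(row=2, col=3): c = 0.0300 + -0.1567i → escape time 5
(row=3, col=0): c = -1.4200 + -0.6800i → escape time 3
(row=3, col=1): c = -0.9367 + -0.6800i → escape time 4
(row=3, col=2): c = -0.4533 + -0.6800i → escape time 5
(row=3, col=3): c = 0.0300 + -0.6800i → escape time 5

Answer: 3355
5555
5555
3455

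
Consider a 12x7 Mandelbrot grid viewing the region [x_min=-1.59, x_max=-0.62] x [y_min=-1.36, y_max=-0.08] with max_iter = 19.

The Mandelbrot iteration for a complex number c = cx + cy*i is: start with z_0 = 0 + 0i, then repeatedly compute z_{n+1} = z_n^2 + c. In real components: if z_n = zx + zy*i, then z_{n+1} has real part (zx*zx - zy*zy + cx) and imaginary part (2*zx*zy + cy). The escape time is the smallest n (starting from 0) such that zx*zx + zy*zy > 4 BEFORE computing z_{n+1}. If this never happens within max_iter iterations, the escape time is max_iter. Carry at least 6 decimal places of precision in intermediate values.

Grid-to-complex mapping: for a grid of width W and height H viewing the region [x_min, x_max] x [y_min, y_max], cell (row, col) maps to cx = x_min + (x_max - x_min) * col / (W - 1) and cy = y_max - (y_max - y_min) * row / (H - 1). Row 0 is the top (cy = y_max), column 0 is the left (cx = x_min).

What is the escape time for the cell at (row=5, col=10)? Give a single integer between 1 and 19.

z_0 = 0 + 0i, c = -0.7082 + -1.1467i
Iter 1: z = -0.7082 + -1.1467i, |z|^2 = 1.8164
Iter 2: z = -1.5215 + 0.4774i, |z|^2 = 2.5429
Iter 3: z = 1.3789 + -2.5995i, |z|^2 = 8.6586
Escaped at iteration 3

Answer: 3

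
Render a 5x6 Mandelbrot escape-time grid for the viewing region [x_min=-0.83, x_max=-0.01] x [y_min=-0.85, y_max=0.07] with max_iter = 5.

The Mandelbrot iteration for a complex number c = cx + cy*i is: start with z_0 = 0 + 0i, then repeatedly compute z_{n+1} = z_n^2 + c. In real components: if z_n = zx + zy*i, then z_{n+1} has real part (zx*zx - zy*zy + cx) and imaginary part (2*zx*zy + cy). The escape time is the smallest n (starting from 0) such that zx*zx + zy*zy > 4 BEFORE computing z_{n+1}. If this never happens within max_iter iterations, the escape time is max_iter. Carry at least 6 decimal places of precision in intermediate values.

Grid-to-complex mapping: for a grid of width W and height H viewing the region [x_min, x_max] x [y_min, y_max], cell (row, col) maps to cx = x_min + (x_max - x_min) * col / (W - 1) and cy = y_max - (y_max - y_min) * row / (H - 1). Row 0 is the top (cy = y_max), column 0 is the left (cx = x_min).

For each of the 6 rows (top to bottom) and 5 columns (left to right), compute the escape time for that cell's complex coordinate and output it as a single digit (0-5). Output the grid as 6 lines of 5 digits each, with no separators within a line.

(row=0, col=0): c = -0.8300 + 0.0700i → escape time 5
(row=0, col=1): c = -0.6250 + 0.0700i → escape time 5
(row=0, col=2): c = -0.4200 + 0.0700i → escape time 5
(row=0, col=3): c = -0.2150 + 0.0700i → escape time 5
(row=0, col=4): c = -0.0100 + 0.0700i → escape time 5
(row=1, col=0): c = -0.8300 + -0.1140i → escape time 5
(row=1, col=1): c = -0.6250 + -0.1140i → escape time 5
(row=1, col=2): c = -0.4200 + -0.1140i → escape time 5
(row=1, col=3): c = -0.2150 + -0.1140i → escape time 5
(row=1, col=4): c = -0.0100 + -0.1140i → escape time 5
(row=2, col=0): c = -0.8300 + -0.2980i → escape time 5
(row=2, col=1): c = -0.6250 + -0.2980i → escape time 5
(row=2, col=2): c = -0.4200 + -0.2980i → escape time 5
(row=2, col=3): c = -0.2150 + -0.2980i → escape time 5
(row=2, col=4): c = -0.0100 + -0.2980i → escape time 5
(row=3, col=0): c = -0.8300 + -0.4820i → escape time 5
(row=3, col=1): c = -0.6250 + -0.4820i → escape time 5
(row=3, col=2): c = -0.4200 + -0.4820i → escape time 5
(row=3, col=3): c = -0.2150 + -0.4820i → escape time 5
(row=3, col=4): c = -0.0100 + -0.4820i → escape time 5
(row=4, col=0): c = -0.8300 + -0.6660i → escape time 5
(row=4, col=1): c = -0.6250 + -0.6660i → escape time 5
(row=4, col=2): c = -0.4200 + -0.6660i → escape time 5
(row=4, col=3): c = -0.2150 + -0.6660i → escape time 5
(row=4, col=4): c = -0.0100 + -0.6660i → escape time 5
(row=5, col=0): c = -0.8300 + -0.8500i → escape time 4
(row=5, col=1): c = -0.6250 + -0.8500i → escape time 4
(row=5, col=2): c = -0.4200 + -0.8500i → escape time 5
(row=5, col=3): c = -0.2150 + -0.8500i → escape time 5
(row=5, col=4): c = -0.0100 + -0.8500i → escape time 5

Answer: 55555
55555
55555
55555
55555
44555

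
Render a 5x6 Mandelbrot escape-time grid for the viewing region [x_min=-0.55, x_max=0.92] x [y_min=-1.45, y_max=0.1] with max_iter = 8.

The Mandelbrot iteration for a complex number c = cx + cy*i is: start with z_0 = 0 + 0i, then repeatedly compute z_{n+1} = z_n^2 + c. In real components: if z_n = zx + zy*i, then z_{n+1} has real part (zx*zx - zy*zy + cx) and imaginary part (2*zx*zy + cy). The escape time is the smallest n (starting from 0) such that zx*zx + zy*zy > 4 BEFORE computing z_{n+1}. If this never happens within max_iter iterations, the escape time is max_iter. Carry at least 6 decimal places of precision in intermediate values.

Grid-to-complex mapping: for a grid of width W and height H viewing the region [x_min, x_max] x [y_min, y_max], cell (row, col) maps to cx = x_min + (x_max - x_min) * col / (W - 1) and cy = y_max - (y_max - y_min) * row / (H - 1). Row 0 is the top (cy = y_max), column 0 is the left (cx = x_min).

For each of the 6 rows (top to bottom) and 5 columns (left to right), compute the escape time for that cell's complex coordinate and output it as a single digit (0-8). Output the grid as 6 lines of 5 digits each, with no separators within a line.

Answer: 88843
88843
88842
48532
35322
22222

Derivation:
(row=0, col=0): c = -0.5500 + 0.1000i → escape time 8
(row=0, col=1): c = -0.1825 + 0.1000i → escape time 8
(row=0, col=2): c = 0.1850 + 0.1000i → escape time 8
(row=0, col=3): c = 0.5525 + 0.1000i → escape time 4
(row=0, col=4): c = 0.9200 + 0.1000i → escape time 3
(row=1, col=0): c = -0.5500 + -0.2100i → escape time 8
(row=1, col=1): c = -0.1825 + -0.2100i → escape time 8
(row=1, col=2): c = 0.1850 + -0.2100i → escape time 8
(row=1, col=3): c = 0.5525 + -0.2100i → escape time 4
(row=1, col=4): c = 0.9200 + -0.2100i → escape time 3
(row=2, col=0): c = -0.5500 + -0.5200i → escape time 8
(row=2, col=1): c = -0.1825 + -0.5200i → escape time 8
(row=2, col=2): c = 0.1850 + -0.5200i → escape time 8
(row=2, col=3): c = 0.5525 + -0.5200i → escape time 4
(row=2, col=4): c = 0.9200 + -0.5200i → escape time 2
(row=3, col=0): c = -0.5500 + -0.8300i → escape time 4
(row=3, col=1): c = -0.1825 + -0.8300i → escape time 8
(row=3, col=2): c = 0.1850 + -0.8300i → escape time 5
(row=3, col=3): c = 0.5525 + -0.8300i → escape time 3
(row=3, col=4): c = 0.9200 + -0.8300i → escape time 2
(row=4, col=0): c = -0.5500 + -1.1400i → escape time 3
(row=4, col=1): c = -0.1825 + -1.1400i → escape time 5
(row=4, col=2): c = 0.1850 + -1.1400i → escape time 3
(row=4, col=3): c = 0.5525 + -1.1400i → escape time 2
(row=4, col=4): c = 0.9200 + -1.1400i → escape time 2
(row=5, col=0): c = -0.5500 + -1.4500i → escape time 2
(row=5, col=1): c = -0.1825 + -1.4500i → escape time 2
(row=5, col=2): c = 0.1850 + -1.4500i → escape time 2
(row=5, col=3): c = 0.5525 + -1.4500i → escape time 2
(row=5, col=4): c = 0.9200 + -1.4500i → escape time 2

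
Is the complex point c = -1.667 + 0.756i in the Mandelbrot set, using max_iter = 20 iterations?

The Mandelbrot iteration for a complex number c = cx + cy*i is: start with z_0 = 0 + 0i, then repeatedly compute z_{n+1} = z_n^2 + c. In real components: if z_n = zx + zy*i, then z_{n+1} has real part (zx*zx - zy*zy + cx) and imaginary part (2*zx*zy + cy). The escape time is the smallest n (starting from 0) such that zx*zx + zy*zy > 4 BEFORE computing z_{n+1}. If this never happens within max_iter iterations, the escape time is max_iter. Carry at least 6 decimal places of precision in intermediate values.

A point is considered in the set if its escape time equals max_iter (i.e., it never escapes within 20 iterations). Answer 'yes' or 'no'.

z_0 = 0 + 0i, c = -1.6670 + 0.7560i
Iter 1: z = -1.6670 + 0.7560i, |z|^2 = 3.3504
Iter 2: z = 0.5404 + -1.7645i, |z|^2 = 3.4055
Iter 3: z = -4.4885 + -1.1509i, |z|^2 = 21.4712
Escaped at iteration 3

Answer: no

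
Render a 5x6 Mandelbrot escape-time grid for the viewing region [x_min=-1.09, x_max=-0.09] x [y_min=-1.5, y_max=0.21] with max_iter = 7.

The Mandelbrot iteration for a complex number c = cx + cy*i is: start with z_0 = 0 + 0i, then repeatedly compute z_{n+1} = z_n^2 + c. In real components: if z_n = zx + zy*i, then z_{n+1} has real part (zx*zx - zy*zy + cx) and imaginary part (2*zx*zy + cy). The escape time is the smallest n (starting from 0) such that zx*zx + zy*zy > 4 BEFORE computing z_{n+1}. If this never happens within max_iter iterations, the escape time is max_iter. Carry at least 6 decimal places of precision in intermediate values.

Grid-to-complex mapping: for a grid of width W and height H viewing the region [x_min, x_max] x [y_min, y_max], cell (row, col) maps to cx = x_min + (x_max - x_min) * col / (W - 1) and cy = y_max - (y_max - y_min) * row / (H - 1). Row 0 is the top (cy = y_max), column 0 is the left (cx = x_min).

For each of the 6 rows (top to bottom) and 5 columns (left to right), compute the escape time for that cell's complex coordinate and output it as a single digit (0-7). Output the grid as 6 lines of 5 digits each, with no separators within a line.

Answer: 77777
77777
56777
34477
33344
22222

Derivation:
(row=0, col=0): c = -1.0900 + 0.2100i → escape time 7
(row=0, col=1): c = -0.8400 + 0.2100i → escape time 7
(row=0, col=2): c = -0.5900 + 0.2100i → escape time 7
(row=0, col=3): c = -0.3400 + 0.2100i → escape time 7
(row=0, col=4): c = -0.0900 + 0.2100i → escape time 7
(row=1, col=0): c = -1.0900 + -0.1320i → escape time 7
(row=1, col=1): c = -0.8400 + -0.1320i → escape time 7
(row=1, col=2): c = -0.5900 + -0.1320i → escape time 7
(row=1, col=3): c = -0.3400 + -0.1320i → escape time 7
(row=1, col=4): c = -0.0900 + -0.1320i → escape time 7
(row=2, col=0): c = -1.0900 + -0.4740i → escape time 5
(row=2, col=1): c = -0.8400 + -0.4740i → escape time 6
(row=2, col=2): c = -0.5900 + -0.4740i → escape time 7
(row=2, col=3): c = -0.3400 + -0.4740i → escape time 7
(row=2, col=4): c = -0.0900 + -0.4740i → escape time 7
(row=3, col=0): c = -1.0900 + -0.8160i → escape time 3
(row=3, col=1): c = -0.8400 + -0.8160i → escape time 4
(row=3, col=2): c = -0.5900 + -0.8160i → escape time 4
(row=3, col=3): c = -0.3400 + -0.8160i → escape time 7
(row=3, col=4): c = -0.0900 + -0.8160i → escape time 7
(row=4, col=0): c = -1.0900 + -1.1580i → escape time 3
(row=4, col=1): c = -0.8400 + -1.1580i → escape time 3
(row=4, col=2): c = -0.5900 + -1.1580i → escape time 3
(row=4, col=3): c = -0.3400 + -1.1580i → escape time 4
(row=4, col=4): c = -0.0900 + -1.1580i → escape time 4
(row=5, col=0): c = -1.0900 + -1.5000i → escape time 2
(row=5, col=1): c = -0.8400 + -1.5000i → escape time 2
(row=5, col=2): c = -0.5900 + -1.5000i → escape time 2
(row=5, col=3): c = -0.3400 + -1.5000i → escape time 2
(row=5, col=4): c = -0.0900 + -1.5000i → escape time 2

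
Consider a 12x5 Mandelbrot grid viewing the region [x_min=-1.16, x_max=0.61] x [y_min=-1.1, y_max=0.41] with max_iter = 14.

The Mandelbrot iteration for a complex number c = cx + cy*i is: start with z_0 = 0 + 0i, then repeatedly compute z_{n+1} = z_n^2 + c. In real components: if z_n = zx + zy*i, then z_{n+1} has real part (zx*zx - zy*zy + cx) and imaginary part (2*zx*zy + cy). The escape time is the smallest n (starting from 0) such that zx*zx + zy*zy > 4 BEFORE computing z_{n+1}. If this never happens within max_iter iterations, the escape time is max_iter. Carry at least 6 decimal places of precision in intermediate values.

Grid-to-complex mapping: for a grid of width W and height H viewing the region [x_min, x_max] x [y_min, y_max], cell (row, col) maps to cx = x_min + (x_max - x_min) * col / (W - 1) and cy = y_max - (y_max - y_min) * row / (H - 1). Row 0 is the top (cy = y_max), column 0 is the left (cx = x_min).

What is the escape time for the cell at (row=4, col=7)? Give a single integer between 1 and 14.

z_0 = 0 + 0i, c = -0.0336 + -1.1000i
Iter 1: z = -0.0336 + -1.1000i, |z|^2 = 1.2111
Iter 2: z = -1.2425 + -1.0260i, |z|^2 = 2.5965
Iter 3: z = 0.4575 + 1.4496i, |z|^2 = 2.3107
Iter 4: z = -1.9257 + 0.2264i, |z|^2 = 3.7597
Iter 5: z = 3.6235 + -1.9720i, |z|^2 = 17.0188
Escaped at iteration 5

Answer: 5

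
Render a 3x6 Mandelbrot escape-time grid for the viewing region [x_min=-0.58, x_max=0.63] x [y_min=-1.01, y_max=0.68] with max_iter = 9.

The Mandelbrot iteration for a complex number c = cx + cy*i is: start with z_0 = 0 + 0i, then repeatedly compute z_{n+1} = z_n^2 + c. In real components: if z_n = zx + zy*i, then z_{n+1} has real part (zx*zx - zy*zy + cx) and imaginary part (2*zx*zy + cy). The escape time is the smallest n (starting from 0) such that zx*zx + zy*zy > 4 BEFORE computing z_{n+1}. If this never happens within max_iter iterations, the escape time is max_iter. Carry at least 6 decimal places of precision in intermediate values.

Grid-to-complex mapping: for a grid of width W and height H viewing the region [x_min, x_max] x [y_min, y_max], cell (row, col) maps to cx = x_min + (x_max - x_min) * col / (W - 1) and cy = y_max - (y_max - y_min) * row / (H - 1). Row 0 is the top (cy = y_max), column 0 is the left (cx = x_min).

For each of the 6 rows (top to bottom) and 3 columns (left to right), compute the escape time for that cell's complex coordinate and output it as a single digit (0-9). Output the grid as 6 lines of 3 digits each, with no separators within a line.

(row=0, col=0): c = -0.5800 + 0.6800i → escape time 9
(row=0, col=1): c = 0.0250 + 0.6800i → escape time 9
(row=0, col=2): c = 0.6300 + 0.6800i → escape time 3
(row=1, col=0): c = -0.5800 + 0.3420i → escape time 9
(row=1, col=1): c = 0.0250 + 0.3420i → escape time 9
(row=1, col=2): c = 0.6300 + 0.3420i → escape time 4
(row=2, col=0): c = -0.5800 + 0.0040i → escape time 9
(row=2, col=1): c = 0.0250 + 0.0040i → escape time 9
(row=2, col=2): c = 0.6300 + 0.0040i → escape time 4
(row=3, col=0): c = -0.5800 + -0.3340i → escape time 9
(row=3, col=1): c = 0.0250 + -0.3340i → escape time 9
(row=3, col=2): c = 0.6300 + -0.3340i → escape time 4
(row=4, col=0): c = -0.5800 + -0.6720i → escape time 9
(row=4, col=1): c = 0.0250 + -0.6720i → escape time 9
(row=4, col=2): c = 0.6300 + -0.6720i → escape time 3
(row=5, col=0): c = -0.5800 + -1.0100i → escape time 4
(row=5, col=1): c = 0.0250 + -1.0100i → escape time 6
(row=5, col=2): c = 0.6300 + -1.0100i → escape time 2

Answer: 993
994
994
994
993
462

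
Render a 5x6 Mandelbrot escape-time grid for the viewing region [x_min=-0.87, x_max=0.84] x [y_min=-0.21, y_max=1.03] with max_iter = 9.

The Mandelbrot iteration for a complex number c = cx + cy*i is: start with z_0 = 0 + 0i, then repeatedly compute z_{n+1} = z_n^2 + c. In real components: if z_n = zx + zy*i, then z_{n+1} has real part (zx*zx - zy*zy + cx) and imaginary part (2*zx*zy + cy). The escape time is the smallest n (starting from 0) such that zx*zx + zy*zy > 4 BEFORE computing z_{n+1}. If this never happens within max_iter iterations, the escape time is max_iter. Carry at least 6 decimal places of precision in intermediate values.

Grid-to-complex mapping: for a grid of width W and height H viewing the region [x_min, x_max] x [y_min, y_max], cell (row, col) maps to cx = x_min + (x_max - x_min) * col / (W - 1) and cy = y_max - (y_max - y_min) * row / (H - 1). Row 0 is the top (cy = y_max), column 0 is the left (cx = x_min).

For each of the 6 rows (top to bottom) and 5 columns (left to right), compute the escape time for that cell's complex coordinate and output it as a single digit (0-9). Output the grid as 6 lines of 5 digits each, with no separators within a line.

Answer: 34932
46942
59973
99993
99963
99993

Derivation:
(row=0, col=0): c = -0.8700 + 1.0300i → escape time 3
(row=0, col=1): c = -0.4425 + 1.0300i → escape time 4
(row=0, col=2): c = -0.0150 + 1.0300i → escape time 9
(row=0, col=3): c = 0.4125 + 1.0300i → escape time 3
(row=0, col=4): c = 0.8400 + 1.0300i → escape time 2
(row=1, col=0): c = -0.8700 + 0.7820i → escape time 4
(row=1, col=1): c = -0.4425 + 0.7820i → escape time 6
(row=1, col=2): c = -0.0150 + 0.7820i → escape time 9
(row=1, col=3): c = 0.4125 + 0.7820i → escape time 4
(row=1, col=4): c = 0.8400 + 0.7820i → escape time 2
(row=2, col=0): c = -0.8700 + 0.5340i → escape time 5
(row=2, col=1): c = -0.4425 + 0.5340i → escape time 9
(row=2, col=2): c = -0.0150 + 0.5340i → escape time 9
(row=2, col=3): c = 0.4125 + 0.5340i → escape time 7
(row=2, col=4): c = 0.8400 + 0.5340i → escape time 3
(row=3, col=0): c = -0.8700 + 0.2860i → escape time 9
(row=3, col=1): c = -0.4425 + 0.2860i → escape time 9
(row=3, col=2): c = -0.0150 + 0.2860i → escape time 9
(row=3, col=3): c = 0.4125 + 0.2860i → escape time 9
(row=3, col=4): c = 0.8400 + 0.2860i → escape time 3
(row=4, col=0): c = -0.8700 + 0.0380i → escape time 9
(row=4, col=1): c = -0.4425 + 0.0380i → escape time 9
(row=4, col=2): c = -0.0150 + 0.0380i → escape time 9
(row=4, col=3): c = 0.4125 + 0.0380i → escape time 6
(row=4, col=4): c = 0.8400 + 0.0380i → escape time 3
(row=5, col=0): c = -0.8700 + -0.2100i → escape time 9
(row=5, col=1): c = -0.4425 + -0.2100i → escape time 9
(row=5, col=2): c = -0.0150 + -0.2100i → escape time 9
(row=5, col=3): c = 0.4125 + -0.2100i → escape time 9
(row=5, col=4): c = 0.8400 + -0.2100i → escape time 3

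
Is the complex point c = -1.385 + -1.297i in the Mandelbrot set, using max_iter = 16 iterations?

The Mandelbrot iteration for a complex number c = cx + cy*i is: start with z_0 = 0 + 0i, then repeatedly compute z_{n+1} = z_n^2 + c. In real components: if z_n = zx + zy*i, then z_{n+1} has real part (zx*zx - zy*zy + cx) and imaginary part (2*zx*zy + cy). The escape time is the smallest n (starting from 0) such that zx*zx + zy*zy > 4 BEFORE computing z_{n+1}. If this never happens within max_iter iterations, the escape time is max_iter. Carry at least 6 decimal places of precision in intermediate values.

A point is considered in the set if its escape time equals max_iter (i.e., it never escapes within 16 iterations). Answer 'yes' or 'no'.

Answer: no

Derivation:
z_0 = 0 + 0i, c = -1.3850 + -1.2970i
Iter 1: z = -1.3850 + -1.2970i, |z|^2 = 3.6004
Iter 2: z = -1.1490 + 2.2957i, |z|^2 = 6.5904
Escaped at iteration 2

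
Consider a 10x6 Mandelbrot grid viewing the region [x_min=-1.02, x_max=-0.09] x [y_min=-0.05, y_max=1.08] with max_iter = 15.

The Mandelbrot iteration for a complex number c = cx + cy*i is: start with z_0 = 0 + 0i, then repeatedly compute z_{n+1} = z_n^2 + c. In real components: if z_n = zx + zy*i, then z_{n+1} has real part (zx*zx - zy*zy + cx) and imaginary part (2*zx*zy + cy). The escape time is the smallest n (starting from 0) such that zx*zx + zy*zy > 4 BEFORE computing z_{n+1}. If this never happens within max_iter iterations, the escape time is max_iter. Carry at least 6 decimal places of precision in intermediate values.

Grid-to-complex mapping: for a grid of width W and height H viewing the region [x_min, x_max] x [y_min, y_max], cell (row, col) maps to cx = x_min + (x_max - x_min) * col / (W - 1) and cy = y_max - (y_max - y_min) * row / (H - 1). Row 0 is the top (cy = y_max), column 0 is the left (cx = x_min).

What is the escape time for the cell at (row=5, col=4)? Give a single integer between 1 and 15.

Answer: 15

Derivation:
z_0 = 0 + 0i, c = -0.6067 + -0.0500i
Iter 1: z = -0.6067 + -0.0500i, |z|^2 = 0.3705
Iter 2: z = -0.2411 + 0.0107i, |z|^2 = 0.0583
Iter 3: z = -0.5486 + -0.0551i, |z|^2 = 0.3040
Iter 4: z = -0.3087 + 0.0105i, |z|^2 = 0.0954
Iter 5: z = -0.5115 + -0.0565i, |z|^2 = 0.2648
Iter 6: z = -0.3482 + 0.0078i, |z|^2 = 0.1213
Iter 7: z = -0.4855 + -0.0554i, |z|^2 = 0.2387
Iter 8: z = -0.3741 + 0.0038i, |z|^2 = 0.1399
Iter 9: z = -0.4667 + -0.0529i, |z|^2 = 0.2206
Iter 10: z = -0.3916 + -0.0007i, |z|^2 = 0.1534
Iter 11: z = -0.4533 + -0.0495i, |z|^2 = 0.2079
Iter 12: z = -0.4036 + -0.0051i, |z|^2 = 0.1629
Iter 13: z = -0.4438 + -0.0459i, |z|^2 = 0.1990
Iter 14: z = -0.4118 + -0.0093i, |z|^2 = 0.1697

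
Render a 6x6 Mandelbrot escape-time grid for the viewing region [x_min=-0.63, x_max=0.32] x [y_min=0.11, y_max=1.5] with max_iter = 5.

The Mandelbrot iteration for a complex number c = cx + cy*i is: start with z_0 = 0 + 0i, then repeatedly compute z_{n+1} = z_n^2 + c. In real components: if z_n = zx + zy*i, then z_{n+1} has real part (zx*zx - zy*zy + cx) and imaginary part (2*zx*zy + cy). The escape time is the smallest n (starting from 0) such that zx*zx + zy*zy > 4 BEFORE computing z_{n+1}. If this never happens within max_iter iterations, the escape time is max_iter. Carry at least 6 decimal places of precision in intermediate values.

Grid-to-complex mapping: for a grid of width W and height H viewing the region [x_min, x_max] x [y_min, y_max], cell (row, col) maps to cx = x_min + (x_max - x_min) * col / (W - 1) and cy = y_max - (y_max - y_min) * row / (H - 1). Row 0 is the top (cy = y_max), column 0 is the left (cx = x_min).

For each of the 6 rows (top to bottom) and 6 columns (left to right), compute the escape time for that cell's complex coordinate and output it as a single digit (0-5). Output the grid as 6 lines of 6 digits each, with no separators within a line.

Answer: 222222
333322
445544
555555
555555
555555

Derivation:
(row=0, col=0): c = -0.6300 + 1.5000i → escape time 2
(row=0, col=1): c = -0.4400 + 1.5000i → escape time 2
(row=0, col=2): c = -0.2500 + 1.5000i → escape time 2
(row=0, col=3): c = -0.0600 + 1.5000i → escape time 2
(row=0, col=4): c = 0.1300 + 1.5000i → escape time 2
(row=0, col=5): c = 0.3200 + 1.5000i → escape time 2
(row=1, col=0): c = -0.6300 + 1.2220i → escape time 3
(row=1, col=1): c = -0.4400 + 1.2220i → escape time 3
(row=1, col=2): c = -0.2500 + 1.2220i → escape time 3
(row=1, col=3): c = -0.0600 + 1.2220i → escape time 3
(row=1, col=4): c = 0.1300 + 1.2220i → escape time 2
(row=1, col=5): c = 0.3200 + 1.2220i → escape time 2
(row=2, col=0): c = -0.6300 + 0.9440i → escape time 4
(row=2, col=1): c = -0.4400 + 0.9440i → escape time 4
(row=2, col=2): c = -0.2500 + 0.9440i → escape time 5
(row=2, col=3): c = -0.0600 + 0.9440i → escape time 5
(row=2, col=4): c = 0.1300 + 0.9440i → escape time 4
(row=2, col=5): c = 0.3200 + 0.9440i → escape time 4
(row=3, col=0): c = -0.6300 + 0.6660i → escape time 5
(row=3, col=1): c = -0.4400 + 0.6660i → escape time 5
(row=3, col=2): c = -0.2500 + 0.6660i → escape time 5
(row=3, col=3): c = -0.0600 + 0.6660i → escape time 5
(row=3, col=4): c = 0.1300 + 0.6660i → escape time 5
(row=3, col=5): c = 0.3200 + 0.6660i → escape time 5
(row=4, col=0): c = -0.6300 + 0.3880i → escape time 5
(row=4, col=1): c = -0.4400 + 0.3880i → escape time 5
(row=4, col=2): c = -0.2500 + 0.3880i → escape time 5
(row=4, col=3): c = -0.0600 + 0.3880i → escape time 5
(row=4, col=4): c = 0.1300 + 0.3880i → escape time 5
(row=4, col=5): c = 0.3200 + 0.3880i → escape time 5
(row=5, col=0): c = -0.6300 + 0.1100i → escape time 5
(row=5, col=1): c = -0.4400 + 0.1100i → escape time 5
(row=5, col=2): c = -0.2500 + 0.1100i → escape time 5
(row=5, col=3): c = -0.0600 + 0.1100i → escape time 5
(row=5, col=4): c = 0.1300 + 0.1100i → escape time 5
(row=5, col=5): c = 0.3200 + 0.1100i → escape time 5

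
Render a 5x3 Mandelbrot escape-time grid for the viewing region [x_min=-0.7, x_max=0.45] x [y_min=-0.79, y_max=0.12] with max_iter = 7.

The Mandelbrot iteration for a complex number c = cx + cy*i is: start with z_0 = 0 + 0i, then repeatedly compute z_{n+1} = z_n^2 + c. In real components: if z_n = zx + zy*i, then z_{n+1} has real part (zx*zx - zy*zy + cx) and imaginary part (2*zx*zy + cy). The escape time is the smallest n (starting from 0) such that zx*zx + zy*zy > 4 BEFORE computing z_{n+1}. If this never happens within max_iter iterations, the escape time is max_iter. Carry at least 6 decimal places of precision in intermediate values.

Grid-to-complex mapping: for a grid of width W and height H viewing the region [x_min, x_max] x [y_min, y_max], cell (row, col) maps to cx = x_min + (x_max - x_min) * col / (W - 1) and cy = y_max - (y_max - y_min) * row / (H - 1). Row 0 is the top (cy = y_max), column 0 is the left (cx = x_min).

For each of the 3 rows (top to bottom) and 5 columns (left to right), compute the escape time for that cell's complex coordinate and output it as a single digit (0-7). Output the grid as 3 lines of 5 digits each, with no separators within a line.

(row=0, col=0): c = -0.7000 + 0.1200i → escape time 7
(row=0, col=1): c = -0.4125 + 0.1200i → escape time 7
(row=0, col=2): c = -0.1250 + 0.1200i → escape time 7
(row=0, col=3): c = 0.1625 + 0.1200i → escape time 7
(row=0, col=4): c = 0.4500 + 0.1200i → escape time 6
(row=1, col=0): c = -0.7000 + -0.3350i → escape time 7
(row=1, col=1): c = -0.4125 + -0.3350i → escape time 7
(row=1, col=2): c = -0.1250 + -0.3350i → escape time 7
(row=1, col=3): c = 0.1625 + -0.3350i → escape time 7
(row=1, col=4): c = 0.4500 + -0.3350i → escape time 7
(row=2, col=0): c = -0.7000 + -0.7900i → escape time 4
(row=2, col=1): c = -0.4125 + -0.7900i → escape time 6
(row=2, col=2): c = -0.1250 + -0.7900i → escape time 7
(row=2, col=3): c = 0.1625 + -0.7900i → escape time 5
(row=2, col=4): c = 0.4500 + -0.7900i → escape time 3

Answer: 77776
77777
46753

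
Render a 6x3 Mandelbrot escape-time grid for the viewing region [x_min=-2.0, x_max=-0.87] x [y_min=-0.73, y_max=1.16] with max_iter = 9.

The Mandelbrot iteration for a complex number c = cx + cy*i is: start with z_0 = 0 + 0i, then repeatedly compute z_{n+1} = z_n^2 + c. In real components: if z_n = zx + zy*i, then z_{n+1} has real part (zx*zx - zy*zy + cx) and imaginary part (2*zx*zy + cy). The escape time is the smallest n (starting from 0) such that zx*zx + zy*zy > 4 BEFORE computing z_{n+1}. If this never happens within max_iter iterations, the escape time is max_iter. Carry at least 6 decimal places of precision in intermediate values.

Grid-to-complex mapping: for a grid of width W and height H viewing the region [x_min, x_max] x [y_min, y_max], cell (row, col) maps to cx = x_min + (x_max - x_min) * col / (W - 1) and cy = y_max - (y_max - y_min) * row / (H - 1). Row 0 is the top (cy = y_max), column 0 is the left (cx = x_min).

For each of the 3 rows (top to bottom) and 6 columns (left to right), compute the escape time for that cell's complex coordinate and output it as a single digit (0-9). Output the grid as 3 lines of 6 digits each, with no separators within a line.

(row=0, col=0): c = -2.0000 + 1.1600i → escape time 1
(row=0, col=1): c = -1.7740 + 1.1600i → escape time 1
(row=0, col=2): c = -1.5480 + 1.1600i → escape time 2
(row=0, col=3): c = -1.3220 + 1.1600i → escape time 2
(row=0, col=4): c = -1.0960 + 1.1600i → escape time 3
(row=0, col=5): c = -0.8700 + 1.1600i → escape time 3
(row=1, col=0): c = -2.0000 + 0.2150i → escape time 1
(row=1, col=1): c = -1.7740 + 0.2150i → escape time 4
(row=1, col=2): c = -1.5480 + 0.2150i → escape time 5
(row=1, col=3): c = -1.3220 + 0.2150i → escape time 7
(row=1, col=4): c = -1.0960 + 0.2150i → escape time 9
(row=1, col=5): c = -0.8700 + 0.2150i → escape time 9
(row=2, col=0): c = -2.0000 + -0.7300i → escape time 1
(row=2, col=1): c = -1.7740 + -0.7300i → escape time 2
(row=2, col=2): c = -1.5480 + -0.7300i → escape time 3
(row=2, col=3): c = -1.3220 + -0.7300i → escape time 3
(row=2, col=4): c = -1.0960 + -0.7300i → escape time 3
(row=2, col=5): c = -0.8700 + -0.7300i → escape time 4

Answer: 112233
145799
123334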